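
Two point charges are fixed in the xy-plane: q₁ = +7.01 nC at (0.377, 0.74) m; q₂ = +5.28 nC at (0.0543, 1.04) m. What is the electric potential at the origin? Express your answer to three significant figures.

121 V

The total potential is the scalar sum of each charge's contribution, V = Σ kqᵢ/rᵢ.
Distances from the field point to each charge: r₁ = 0.830 m, r₂ = 1.04 m.
V = k[(7.01×10⁻⁹)/(0.830) + (5.28×10⁻⁹)/(1.04)] = 121 V.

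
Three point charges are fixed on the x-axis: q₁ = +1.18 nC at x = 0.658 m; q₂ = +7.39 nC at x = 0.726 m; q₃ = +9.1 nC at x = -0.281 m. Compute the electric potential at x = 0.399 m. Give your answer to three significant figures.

Electric potential is a scalar, so the contributions from each charge add algebraically: V = Σ kqᵢ/rᵢ.
Distances from the field point to each charge: r₁ = 0.259 m, r₂ = 0.327 m, r₃ = 0.680 m.
V = k[(1.18×10⁻⁹)/(0.259) + (7.39×10⁻⁹)/(0.327) + (9.10×10⁻⁹)/(0.680)] = 364 V.

364 V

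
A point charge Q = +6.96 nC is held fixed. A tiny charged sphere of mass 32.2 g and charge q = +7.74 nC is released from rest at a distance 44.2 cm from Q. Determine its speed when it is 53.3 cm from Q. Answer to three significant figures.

3.41×10⁻³ m/s

Only the electrostatic force acts, so mechanical energy is conserved: ½mv² = U₁ − U₂ = kQq(1/r₁ − 1/r₂).
U₁ − U₂ = (8.99×10⁹ N·m²/C²)(6.96×10⁻⁹ C)(7.74×10⁻⁹ C)(1/0.442 − 1/0.533) = 1.87×10⁻⁷ J.
v = √(2·1.87×10⁻⁷/0.0322) = 3.41×10⁻³ m/s.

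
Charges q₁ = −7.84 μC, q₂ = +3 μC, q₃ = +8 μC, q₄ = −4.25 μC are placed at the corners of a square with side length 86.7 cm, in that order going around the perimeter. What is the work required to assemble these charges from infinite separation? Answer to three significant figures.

The work to assemble the configuration equals its total potential energy, U = Σ kqᵢqⱼ/rᵢⱼ over all pairs.
The four side pairs have separation 0.867 m and the two diagonal pairs 1.23 m.
Summing all 6 pair terms gives U = -0.555 J.

-0.555 J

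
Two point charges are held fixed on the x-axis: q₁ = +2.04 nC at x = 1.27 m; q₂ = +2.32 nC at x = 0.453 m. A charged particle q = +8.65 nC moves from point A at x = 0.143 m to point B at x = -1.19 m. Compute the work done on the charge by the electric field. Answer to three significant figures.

5.48×10⁻⁷ J

The work done by the electric force is W_field = −ΔU = −q(V_B − V_A) = q(V_A − V_B).
At A: distances to the source charges are 1.13 m, 0.310 m; V_A = Σ kqᵢ/rᵢ = 83.6 V.
At B: distances to the source charges are 2.46 m, 1.64 m; V_B = Σ kqᵢ/rᵢ = 20.1 V.
ΔV = V_B − V_A = -63.4 V.
W_field = −qΔV = −(8.65×10⁻⁹ C)(-63.4 V) = 5.48×10⁻⁷ J.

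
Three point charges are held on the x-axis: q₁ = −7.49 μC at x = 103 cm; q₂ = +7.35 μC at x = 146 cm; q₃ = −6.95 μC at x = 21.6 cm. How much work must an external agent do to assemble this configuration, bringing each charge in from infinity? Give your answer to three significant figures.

-0.945 J

The work to assemble the configuration equals its total potential energy, U = Σ kqᵢqⱼ/rᵢⱼ over all pairs.
Pair separations: r₁₂ = 0.430 m, r₁₃ = 0.814 m, r₂₃ = 1.24 m.
U = (-1.15) + (0.575) + (-0.369) = -0.945 J.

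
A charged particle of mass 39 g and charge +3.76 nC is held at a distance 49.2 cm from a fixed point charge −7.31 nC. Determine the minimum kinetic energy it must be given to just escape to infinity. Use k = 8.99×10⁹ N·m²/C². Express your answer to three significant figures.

5.02×10⁻⁷ J

To just escape, total mechanical energy must reach zero at infinity: ½mv²_min + U = 0, so ½mv²_min = −U = |kQq|/r.
|U| = |kQq|/r = (8.99×10⁹ N·m²/C²)(7.31×10⁻⁹)(3.76×10⁻⁹)/(0.492) = 5.02×10⁻⁷ J.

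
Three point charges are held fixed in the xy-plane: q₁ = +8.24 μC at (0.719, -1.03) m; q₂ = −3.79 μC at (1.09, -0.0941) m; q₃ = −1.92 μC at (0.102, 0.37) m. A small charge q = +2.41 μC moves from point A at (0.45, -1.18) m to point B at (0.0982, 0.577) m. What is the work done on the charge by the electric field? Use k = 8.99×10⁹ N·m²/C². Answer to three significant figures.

0.654 J

The work done by the electric force is W_field = −ΔU = −q(V_B − V_A) = q(V_A − V_B).
At A: distances to the source charges are 0.308 m, 1.26 m, 1.59 m; V_A = Σ kqᵢ/rᵢ = 2.03×10⁵ V.
At B: distances to the source charges are 1.72 m, 1.20 m, 0.207 m; V_B = Σ kqᵢ/rᵢ = -6.88×10⁴ V.
ΔV = V_B − V_A = -2.71×10⁵ V.
W_field = −qΔV = −(2.41×10⁻⁶ C)(-2.71×10⁵ V) = 0.654 J.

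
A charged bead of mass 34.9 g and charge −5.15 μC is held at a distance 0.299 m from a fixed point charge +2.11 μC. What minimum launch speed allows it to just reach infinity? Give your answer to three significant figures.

To just escape, total mechanical energy must reach zero at infinity: ½mv²_min + U = 0, so ½mv²_min = −U = |kQq|/r.
|U| = |kQq|/r = (8.99×10⁹ N·m²/C²)(2.11×10⁻⁶)(5.15×10⁻⁶)/(0.299) = 0.327 J.
v_min = √(2|U|/m) = √(2·0.327/0.0349) = 4.33 m/s.

4.33 m/s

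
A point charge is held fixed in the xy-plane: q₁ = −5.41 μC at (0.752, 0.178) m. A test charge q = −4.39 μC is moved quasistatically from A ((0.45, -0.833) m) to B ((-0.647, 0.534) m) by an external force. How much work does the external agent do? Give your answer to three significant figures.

-0.0544 J

For quasistatic motion the external work equals the change in potential energy: W_ext = qΔV = q(V_B − V_A).
At A: distance to the source charge is 1.06 m; V_A = kq₁/r = -4.61×10⁴ V.
At B: distance to the source charge is 1.44 m; V_B = kq₁/r = -3.37×10⁴ V.
ΔV = V_B − V_A = 1.24×10⁴ V.
W_ext = qΔV = (-4.39×10⁻⁶ C)(1.24×10⁴ V) = -0.0544 J.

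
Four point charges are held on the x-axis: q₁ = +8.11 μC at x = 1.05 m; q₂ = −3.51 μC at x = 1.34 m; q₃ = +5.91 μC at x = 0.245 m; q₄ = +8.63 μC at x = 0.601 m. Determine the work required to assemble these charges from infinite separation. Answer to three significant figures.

The assembly work is the sum of pairwise potential energies, U = Σ_{i<j} kqᵢqⱼ/rᵢⱼ.
Pair separations: r₁₂ = 0.290 m, r₁₃ = 0.805 m, r₁₄ = 0.449 m, r₂₃ = 1.10 m, r₂₄ = 0.739 m, r₃₄ = 0.356 m.
Summing all 6 pair terms gives U = 1.80 J.

1.80 J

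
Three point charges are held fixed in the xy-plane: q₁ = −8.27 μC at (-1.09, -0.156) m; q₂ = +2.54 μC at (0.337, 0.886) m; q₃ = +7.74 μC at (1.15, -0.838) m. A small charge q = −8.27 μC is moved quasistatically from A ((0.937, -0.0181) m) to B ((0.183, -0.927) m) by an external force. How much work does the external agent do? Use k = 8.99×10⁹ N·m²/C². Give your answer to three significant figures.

For quasistatic motion the external work equals the change in potential energy: W_ext = qΔV = q(V_B − V_A).
At A: distances to the source charges are 2.03 m, 1.09 m, 0.847 m; V_A = Σ kqᵢ/rᵢ = 6.66×10⁴ V.
At B: distances to the source charges are 1.49 m, 1.82 m, 0.971 m; V_B = Σ kqᵢ/rᵢ = 3.42×10⁴ V.
ΔV = V_B − V_A = -3.23×10⁴ V.
W_ext = qΔV = (-8.27×10⁻⁶ C)(-3.23×10⁴ V) = 0.267 J.

0.267 J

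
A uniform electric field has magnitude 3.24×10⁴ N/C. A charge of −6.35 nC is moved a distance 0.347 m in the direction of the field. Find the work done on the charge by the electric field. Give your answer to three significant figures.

The potential change for a displacement 0.347 m in the direction of the field is ΔV = −Ed = -1.12×10⁴ V.
W_field = −qΔV = -7.14×10⁻⁵ J.

-7.14×10⁻⁵ J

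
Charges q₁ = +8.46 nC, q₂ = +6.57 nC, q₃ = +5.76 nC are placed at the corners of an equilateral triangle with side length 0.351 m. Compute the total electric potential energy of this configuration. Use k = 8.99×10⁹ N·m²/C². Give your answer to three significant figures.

3.64×10⁻⁶ J

The assembly work is the sum of pairwise potential energies, U = Σ_{i<j} kqᵢqⱼ/rᵢⱼ.
All three pair separations equal the side length, 0.351 m.
U = (1.42×10⁻⁶) + (1.25×10⁻⁶) + (9.69×10⁻⁷) = 3.64×10⁻⁶ J.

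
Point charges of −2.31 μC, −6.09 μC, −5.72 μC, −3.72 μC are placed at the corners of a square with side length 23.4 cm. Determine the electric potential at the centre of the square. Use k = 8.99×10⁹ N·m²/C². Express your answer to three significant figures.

The total potential is the scalar sum of each charge's contribution, V = Σ kqᵢ/rᵢ.
The distance from each corner to the centre is a√2/2 = 0.165 m.
V = k[(-2.31×10⁻⁶)/(0.165) + (-6.09×10⁻⁶)/(0.165) + (-5.72×10⁻⁶)/(0.165) + (-3.72×10⁻⁶)/(0.165)] = -9.69×10⁵ V.

-9.69×10⁵ V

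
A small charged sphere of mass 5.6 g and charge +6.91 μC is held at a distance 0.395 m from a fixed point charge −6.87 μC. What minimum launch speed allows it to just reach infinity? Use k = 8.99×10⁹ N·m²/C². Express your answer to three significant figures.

19.6 m/s

To just escape, total mechanical energy must reach zero at infinity: ½mv²_min + U = 0, so ½mv²_min = −U = |kQq|/r.
|U| = |kQq|/r = (8.99×10⁹ N·m²/C²)(6.87×10⁻⁶)(6.91×10⁻⁶)/(0.395) = 1.08 J.
v_min = √(2|U|/m) = √(2·1.08/5.60×10⁻³) = 19.6 m/s.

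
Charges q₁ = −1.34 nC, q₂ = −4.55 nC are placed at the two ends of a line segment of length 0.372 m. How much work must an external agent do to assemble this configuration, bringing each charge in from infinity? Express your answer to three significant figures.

1.47×10⁻⁷ J

The assembly work is the sum of pairwise potential energies, U = Σ_{i<j} kqᵢqⱼ/rᵢⱼ.
The separation is r = 0.372 m.
U = (1.47×10⁻⁷) = 1.47×10⁻⁷ J.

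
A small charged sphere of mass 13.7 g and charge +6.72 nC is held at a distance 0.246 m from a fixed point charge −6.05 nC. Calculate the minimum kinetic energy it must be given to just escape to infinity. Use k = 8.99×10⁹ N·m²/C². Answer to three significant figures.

To just escape, total mechanical energy must reach zero at infinity: ½mv²_min + U = 0, so ½mv²_min = −U = |kQq|/r.
|U| = |kQq|/r = (8.99×10⁹ N·m²/C²)(6.05×10⁻⁹)(6.72×10⁻⁹)/(0.246) = 1.49×10⁻⁶ J.

1.49×10⁻⁶ J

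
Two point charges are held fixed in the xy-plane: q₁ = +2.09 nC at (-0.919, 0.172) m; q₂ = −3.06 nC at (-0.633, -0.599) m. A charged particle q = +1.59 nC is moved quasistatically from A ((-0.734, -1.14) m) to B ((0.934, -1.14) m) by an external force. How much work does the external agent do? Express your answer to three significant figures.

4.37×10⁻⁸ J

For quasistatic motion the external work equals the change in potential energy: W_ext = qΔV = q(V_B − V_A).
At A: distances to the source charges are 1.32 m, 0.550 m; V_A = Σ kqᵢ/rᵢ = -35.8 V.
At B: distances to the source charges are 2.27 m, 1.66 m; V_B = Σ kqᵢ/rᵢ = -8.32 V.
ΔV = V_B − V_A = 27.5 V.
W_ext = qΔV = (1.59×10⁻⁹ C)(27.5 V) = 4.37×10⁻⁸ J.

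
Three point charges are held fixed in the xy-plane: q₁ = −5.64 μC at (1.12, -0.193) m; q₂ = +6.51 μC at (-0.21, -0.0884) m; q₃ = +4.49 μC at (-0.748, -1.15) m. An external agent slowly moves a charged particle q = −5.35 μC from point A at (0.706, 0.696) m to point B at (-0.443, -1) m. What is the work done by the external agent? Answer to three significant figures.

-0.739 J

For quasistatic motion the external work equals the change in potential energy: W_ext = qΔV = q(V_B − V_A).
At A: distances to the source charges are 0.981 m, 1.21 m, 2.35 m; V_A = Σ kqᵢ/rᵢ = 1.40×10⁴ V.
At B: distances to the source charges are 1.76 m, 0.941 m, 0.340 m; V_B = Σ kqᵢ/rᵢ = 1.52×10⁵ V.
ΔV = V_B − V_A = 1.38×10⁵ V.
W_ext = qΔV = (-5.35×10⁻⁶ C)(1.38×10⁵ V) = -0.739 J.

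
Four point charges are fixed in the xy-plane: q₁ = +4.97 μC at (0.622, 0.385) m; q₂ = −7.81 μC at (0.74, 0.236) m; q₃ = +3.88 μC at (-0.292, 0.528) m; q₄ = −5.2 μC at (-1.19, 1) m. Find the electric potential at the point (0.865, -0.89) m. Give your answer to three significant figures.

-2.52×10⁴ V

Electric potential is a scalar, so the contributions from each charge add algebraically: V = Σ kqᵢ/rᵢ.
Distances from the field point to each charge: r₁ = 1.30 m, r₂ = 1.13 m, r₃ = 1.83 m, r₄ = 2.79 m.
V = k[(4.97×10⁻⁶)/(1.30) + (-7.81×10⁻⁶)/(1.13) + (3.88×10⁻⁶)/(1.83) + (-5.20×10⁻⁶)/(2.79)] = -2.52×10⁴ V.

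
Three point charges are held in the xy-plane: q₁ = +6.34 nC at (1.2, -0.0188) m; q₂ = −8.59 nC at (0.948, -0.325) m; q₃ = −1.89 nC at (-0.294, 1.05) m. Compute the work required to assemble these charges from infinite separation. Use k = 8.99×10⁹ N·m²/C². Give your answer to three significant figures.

The work to assemble the configuration equals its total potential energy, U = Σ kqᵢqⱼ/rᵢⱼ over all pairs.
Pair separations: r₁₂ = 0.397 m, r₁₃ = 1.84 m, r₂₃ = 1.85 m.
U = (-1.23×10⁻⁶) + (-5.86×10⁻⁸) + (7.88×10⁻⁸) = -1.21×10⁻⁶ J.

-1.21×10⁻⁶ J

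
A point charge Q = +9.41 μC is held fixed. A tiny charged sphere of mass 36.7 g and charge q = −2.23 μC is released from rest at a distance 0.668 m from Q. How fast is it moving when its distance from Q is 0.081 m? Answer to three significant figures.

Only the electrostatic force acts, so mechanical energy is conserved: ½mv² = U₁ − U₂ = kQq(1/r₁ − 1/r₂).
U₁ − U₂ = (8.99×10⁹ N·m²/C²)(9.41×10⁻⁶ C)(-2.23×10⁻⁶ C)(1/0.668 − 1/0.0810) = 2.05 J.
v = √(2·2.05/0.0367) = 10.6 m/s.

10.6 m/s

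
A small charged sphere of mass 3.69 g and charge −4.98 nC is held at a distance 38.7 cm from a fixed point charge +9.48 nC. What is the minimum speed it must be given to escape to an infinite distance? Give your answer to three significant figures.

0.0244 m/s

To just escape, total mechanical energy must reach zero at infinity: ½mv²_min + U = 0, so ½mv²_min = −U = |kQq|/r.
|U| = |kQq|/r = (8.99×10⁹ N·m²/C²)(9.48×10⁻⁹)(4.98×10⁻⁹)/(0.387) = 1.10×10⁻⁶ J.
v_min = √(2|U|/m) = √(2·1.10×10⁻⁶/3.69×10⁻³) = 0.0244 m/s.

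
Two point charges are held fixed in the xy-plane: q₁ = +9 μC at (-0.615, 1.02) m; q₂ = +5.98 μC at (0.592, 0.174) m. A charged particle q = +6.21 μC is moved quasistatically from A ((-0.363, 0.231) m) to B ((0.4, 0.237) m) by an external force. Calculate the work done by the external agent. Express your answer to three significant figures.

For quasistatic motion the external work equals the change in potential energy: W_ext = qΔV = q(V_B − V_A).
At A: distances to the source charges are 0.828 m, 0.957 m; V_A = Σ kqᵢ/rᵢ = 1.54×10⁵ V.
At B: distances to the source charges are 1.28 m, 0.202 m; V_B = Σ kqᵢ/rᵢ = 3.29×10⁵ V.
ΔV = V_B − V_A = 1.75×10⁵ V.
W_ext = qΔV = (6.21×10⁻⁶ C)(1.75×10⁵ V) = 1.09 J.

1.09 J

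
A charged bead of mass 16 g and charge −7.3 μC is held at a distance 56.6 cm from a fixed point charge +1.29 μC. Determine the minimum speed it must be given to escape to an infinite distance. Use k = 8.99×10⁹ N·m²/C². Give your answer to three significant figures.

To just escape, total mechanical energy must reach zero at infinity: ½mv²_min + U = 0, so ½mv²_min = −U = |kQq|/r.
|U| = |kQq|/r = (8.99×10⁹ N·m²/C²)(1.29×10⁻⁶)(7.30×10⁻⁶)/(0.566) = 0.150 J.
v_min = √(2|U|/m) = √(2·0.150/0.0160) = 4.32 m/s.

4.32 m/s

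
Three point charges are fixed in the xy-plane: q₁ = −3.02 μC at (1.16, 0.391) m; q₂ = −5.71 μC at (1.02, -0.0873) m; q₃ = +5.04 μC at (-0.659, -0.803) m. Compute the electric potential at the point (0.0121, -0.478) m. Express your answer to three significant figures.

Electric potential is a scalar, so the contributions from each charge add algebraically: V = Σ kqᵢ/rᵢ.
Distances from the field point to each charge: r₁ = 1.44 m, r₂ = 1.08 m, r₃ = 0.746 m.
V = k[(-3.02×10⁻⁶)/(1.44) + (-5.71×10⁻⁶)/(1.08) + (5.04×10⁻⁶)/(0.746)] = -5580 V.

-5580 V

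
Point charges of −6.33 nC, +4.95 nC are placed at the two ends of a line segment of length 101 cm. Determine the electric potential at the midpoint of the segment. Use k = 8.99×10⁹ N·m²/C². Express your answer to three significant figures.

The total potential is the scalar sum of each charge's contribution, V = Σ kqᵢ/rᵢ.
Each charge is 0.505 m from the midpoint.
V = k[(-6.33×10⁻⁹)/(0.505) + (4.95×10⁻⁹)/(0.505)] = -24.6 V.

-24.6 V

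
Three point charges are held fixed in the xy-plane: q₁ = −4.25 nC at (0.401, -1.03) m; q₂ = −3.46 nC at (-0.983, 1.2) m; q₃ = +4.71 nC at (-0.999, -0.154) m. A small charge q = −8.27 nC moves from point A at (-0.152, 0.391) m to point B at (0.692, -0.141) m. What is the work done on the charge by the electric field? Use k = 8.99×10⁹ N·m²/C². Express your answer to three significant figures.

The work done by the electric force is W_field = −ΔU = −q(V_B − V_A) = q(V_A − V_B).
At A: distances to the source charges are 1.52 m, 1.16 m, 1.01 m; V_A = Σ kqᵢ/rᵢ = -9.84 V.
At B: distances to the source charges are 0.935 m, 2.15 m, 1.69 m; V_B = Σ kqᵢ/rᵢ = -30.3 V.
ΔV = V_B − V_A = -20.5 V.
W_field = −qΔV = −(-8.27×10⁻⁹ C)(-20.5 V) = -1.69×10⁻⁷ J.

-1.69×10⁻⁷ J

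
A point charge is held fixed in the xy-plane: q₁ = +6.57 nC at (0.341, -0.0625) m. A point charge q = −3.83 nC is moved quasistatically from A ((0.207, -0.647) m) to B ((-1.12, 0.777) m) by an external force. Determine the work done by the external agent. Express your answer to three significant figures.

2.43×10⁻⁷ J

For quasistatic motion the external work equals the change in potential energy: W_ext = qΔV = q(V_B − V_A).
At A: distance to the source charge is 0.600 m; V_A = kq₁/r = 98.5 V.
At B: distance to the source charge is 1.69 m; V_B = kq₁/r = 35.1 V.
ΔV = V_B − V_A = -63.4 V.
W_ext = qΔV = (-3.83×10⁻⁹ C)(-63.4 V) = 2.43×10⁻⁷ J.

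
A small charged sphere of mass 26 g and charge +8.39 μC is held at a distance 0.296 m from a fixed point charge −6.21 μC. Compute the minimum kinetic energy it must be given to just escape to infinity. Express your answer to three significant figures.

To just escape, total mechanical energy must reach zero at infinity: ½mv²_min + U = 0, so ½mv²_min = −U = |kQq|/r.
|U| = |kQq|/r = (8.99×10⁹ N·m²/C²)(6.21×10⁻⁶)(8.39×10⁻⁶)/(0.296) = 1.58 J.

1.58 J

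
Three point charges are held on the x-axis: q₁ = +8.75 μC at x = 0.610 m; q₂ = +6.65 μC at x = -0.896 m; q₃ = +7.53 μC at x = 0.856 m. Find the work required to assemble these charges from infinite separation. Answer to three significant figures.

3.01 J

The work to assemble the configuration equals its total potential energy, U = Σ kqᵢqⱼ/rᵢⱼ over all pairs.
Pair separations: r₁₂ = 1.51 m, r₁₃ = 0.246 m, r₂₃ = 1.75 m.
U = (0.347) + (2.41) + (0.257) = 3.01 J.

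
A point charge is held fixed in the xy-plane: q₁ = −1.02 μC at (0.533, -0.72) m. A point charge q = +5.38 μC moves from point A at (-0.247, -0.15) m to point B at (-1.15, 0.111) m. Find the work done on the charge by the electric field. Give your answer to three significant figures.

The work done by the electric force is W_field = −ΔU = −q(V_B − V_A) = q(V_A − V_B).
At A: distance to the source charge is 0.966 m; V_A = kq₁/r = -9490 V.
At B: distance to the source charge is 1.88 m; V_B = kq₁/r = -4890 V.
ΔV = V_B − V_A = 4610 V.
W_field = −qΔV = −(5.38×10⁻⁶ C)(4610 V) = -0.0248 J.

-0.0248 J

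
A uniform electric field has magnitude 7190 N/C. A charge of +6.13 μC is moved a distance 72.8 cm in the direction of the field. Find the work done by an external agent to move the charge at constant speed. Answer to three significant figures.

-0.0321 J

The potential change for a displacement 72.8 cm in the direction of the field is ΔV = −Ed = -5230 V.
W_ext = qΔV = -0.0321 J.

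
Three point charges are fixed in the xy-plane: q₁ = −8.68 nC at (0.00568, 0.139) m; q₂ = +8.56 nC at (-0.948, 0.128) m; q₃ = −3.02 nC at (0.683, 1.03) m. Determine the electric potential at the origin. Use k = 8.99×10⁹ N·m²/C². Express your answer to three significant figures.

-502 V

Electric potential is a scalar, so the contributions from each charge add algebraically: V = Σ kqᵢ/rᵢ.
Distances from the field point to each charge: r₁ = 0.139 m, r₂ = 0.957 m, r₃ = 1.24 m.
V = k[(-8.68×10⁻⁹)/(0.139) + (8.56×10⁻⁹)/(0.957) + (-3.02×10⁻⁹)/(1.24)] = -502 V.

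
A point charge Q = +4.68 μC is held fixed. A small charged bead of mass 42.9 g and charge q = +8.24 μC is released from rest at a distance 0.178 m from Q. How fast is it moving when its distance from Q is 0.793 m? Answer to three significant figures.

8.39 m/s

Only the electrostatic force acts, so mechanical energy is conserved: ½mv² = U₁ − U₂ = kQq(1/r₁ − 1/r₂).
U₁ − U₂ = (8.99×10⁹ N·m²/C²)(4.68×10⁻⁶ C)(8.24×10⁻⁶ C)(1/0.178 − 1/0.793) = 1.51 J.
v = √(2·1.51/0.0429) = 8.39 m/s.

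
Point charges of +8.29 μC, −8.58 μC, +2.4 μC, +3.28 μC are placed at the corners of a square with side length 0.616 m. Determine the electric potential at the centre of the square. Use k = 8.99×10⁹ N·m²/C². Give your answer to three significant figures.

1.11×10⁵ V

Electric potential is a scalar, so the contributions from each charge add algebraically: V = Σ kqᵢ/rᵢ.
The distance from each corner to the centre is a√2/2 = 0.436 m.
V = k[(8.29×10⁻⁶)/(0.436) + (-8.58×10⁻⁶)/(0.436) + (2.40×10⁻⁶)/(0.436) + (3.28×10⁻⁶)/(0.436)] = 1.11×10⁵ V.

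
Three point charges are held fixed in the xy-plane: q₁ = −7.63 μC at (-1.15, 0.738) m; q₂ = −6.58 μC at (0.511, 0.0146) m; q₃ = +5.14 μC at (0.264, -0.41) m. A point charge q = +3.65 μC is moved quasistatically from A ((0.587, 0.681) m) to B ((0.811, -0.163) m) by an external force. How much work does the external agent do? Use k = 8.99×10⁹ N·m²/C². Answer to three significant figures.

For quasistatic motion the external work equals the change in potential energy: W_ext = qΔV = q(V_B − V_A).
At A: distances to the source charges are 1.74 m, 0.671 m, 1.14 m; V_A = Σ kqᵢ/rᵢ = -8.71×10⁴ V.
At B: distances to the source charges are 2.16 m, 0.349 m, 0.600 m; V_B = Σ kqᵢ/rᵢ = -1.24×10⁵ V.
ΔV = V_B − V_A = -3.74×10⁴ V.
W_ext = qΔV = (3.65×10⁻⁶ C)(-3.74×10⁴ V) = -0.137 J.

-0.137 J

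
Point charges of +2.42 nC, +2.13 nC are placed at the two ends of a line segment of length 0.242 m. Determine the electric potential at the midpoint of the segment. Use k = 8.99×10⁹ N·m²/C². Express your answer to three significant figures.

338 V

Electric potential is a scalar, so the contributions from each charge add algebraically: V = Σ kqᵢ/rᵢ.
Each charge is 0.121 m from the midpoint.
V = k[(2.42×10⁻⁹)/(0.121) + (2.13×10⁻⁹)/(0.121)] = 338 V.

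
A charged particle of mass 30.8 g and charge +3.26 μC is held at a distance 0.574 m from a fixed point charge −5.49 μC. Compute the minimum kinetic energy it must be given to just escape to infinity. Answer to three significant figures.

0.280 J

To just escape, total mechanical energy must reach zero at infinity: ½mv²_min + U = 0, so ½mv²_min = −U = |kQq|/r.
|U| = |kQq|/r = (8.99×10⁹ N·m²/C²)(5.49×10⁻⁶)(3.26×10⁻⁶)/(0.574) = 0.280 J.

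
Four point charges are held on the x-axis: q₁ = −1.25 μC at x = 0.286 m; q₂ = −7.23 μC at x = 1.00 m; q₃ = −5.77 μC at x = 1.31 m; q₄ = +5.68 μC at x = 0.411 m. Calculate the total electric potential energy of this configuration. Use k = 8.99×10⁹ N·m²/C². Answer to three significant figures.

The work to assemble the configuration equals its total potential energy, U = Σ kqᵢqⱼ/rᵢⱼ over all pairs.
Pair separations: r₁₂ = 0.714 m, r₁₃ = 1.02 m, r₁₄ = 0.125 m, r₂₃ = 0.310 m, r₂₄ = 0.589 m, r₃₄ = 0.899 m.
Summing all 6 pair terms gives U = -0.0783 J.

-0.0783 J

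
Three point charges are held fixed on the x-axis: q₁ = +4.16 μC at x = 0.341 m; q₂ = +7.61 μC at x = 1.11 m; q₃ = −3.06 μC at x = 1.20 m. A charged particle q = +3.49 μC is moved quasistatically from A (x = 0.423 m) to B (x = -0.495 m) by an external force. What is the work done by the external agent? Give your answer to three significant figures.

For quasistatic motion the external work equals the change in potential energy: W_ext = qΔV = q(V_B − V_A).
At A: distances to the source charges are 0.0820 m, 0.687 m, 0.777 m; V_A = Σ kqᵢ/rᵢ = 5.20×10⁵ V.
At B: distances to the source charges are 0.836 m, 1.60 m, 1.69 m; V_B = Σ kqᵢ/rᵢ = 7.11×10⁴ V.
ΔV = V_B − V_A = -4.49×10⁵ V.
W_ext = qΔV = (3.49×10⁻⁶ C)(-4.49×10⁵ V) = -1.57 J.

-1.57 J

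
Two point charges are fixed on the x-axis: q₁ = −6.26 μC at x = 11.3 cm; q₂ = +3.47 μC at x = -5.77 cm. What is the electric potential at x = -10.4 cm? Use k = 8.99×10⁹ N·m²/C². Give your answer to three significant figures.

Electric potential is a scalar, so the contributions from each charge add algebraically: V = Σ kqᵢ/rᵢ.
Distances from the field point to each charge: r₁ = 0.217 m, r₂ = 0.0463 m.
V = k[(-6.26×10⁻⁶)/(0.217) + (3.47×10⁻⁶)/(0.0463)] = 4.14×10⁵ V.

4.14×10⁵ V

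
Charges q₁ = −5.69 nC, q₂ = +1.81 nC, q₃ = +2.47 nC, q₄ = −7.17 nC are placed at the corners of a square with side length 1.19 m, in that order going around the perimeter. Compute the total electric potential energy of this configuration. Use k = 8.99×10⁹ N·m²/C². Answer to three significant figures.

The assembly work is the sum of pairwise potential energies, U = Σ_{i<j} kqᵢqⱼ/rᵢⱼ.
The four side pairs have separation 1.19 m and the two diagonal pairs 1.68 m.
Summing all 6 pair terms gives U = -1.40×10⁻⁸ J.

-1.40×10⁻⁸ J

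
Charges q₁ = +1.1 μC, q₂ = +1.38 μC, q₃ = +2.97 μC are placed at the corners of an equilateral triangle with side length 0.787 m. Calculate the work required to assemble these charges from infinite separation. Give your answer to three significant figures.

The work to assemble the configuration equals its total potential energy, U = Σ kqᵢqⱼ/rᵢⱼ over all pairs.
All three pair separations equal the side length, 0.787 m.
U = (0.0173) + (0.0373) + (0.0468) = 0.101 J.

0.101 J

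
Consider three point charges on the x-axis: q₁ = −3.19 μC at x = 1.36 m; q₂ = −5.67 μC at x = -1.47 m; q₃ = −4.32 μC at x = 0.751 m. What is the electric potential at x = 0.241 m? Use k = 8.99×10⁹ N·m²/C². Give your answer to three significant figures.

-1.32×10⁵ V

Electric potential is a scalar, so the contributions from each charge add algebraically: V = Σ kqᵢ/rᵢ.
Distances from the field point to each charge: r₁ = 1.12 m, r₂ = 1.71 m, r₃ = 0.510 m.
V = k[(-3.19×10⁻⁶)/(1.12) + (-5.67×10⁻⁶)/(1.71) + (-4.32×10⁻⁶)/(0.510)] = -1.32×10⁵ V.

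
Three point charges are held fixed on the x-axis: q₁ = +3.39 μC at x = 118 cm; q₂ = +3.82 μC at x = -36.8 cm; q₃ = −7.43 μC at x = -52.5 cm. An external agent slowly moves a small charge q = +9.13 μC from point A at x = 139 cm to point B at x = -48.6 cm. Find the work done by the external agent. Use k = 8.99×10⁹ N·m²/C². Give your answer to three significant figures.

For quasistatic motion the external work equals the change in potential energy: W_ext = qΔV = q(V_B − V_A).
At A: distances to the source charges are 0.210 m, 1.76 m, 1.92 m; V_A = Σ kqᵢ/rᵢ = 1.30×10⁵ V.
At B: distances to the source charges are 1.67 m, 0.118 m, 0.0390 m; V_B = Σ kqᵢ/rᵢ = -1.40×10⁶ V.
ΔV = V_B − V_A = -1.53×10⁶ V.
W_ext = qΔV = (9.13×10⁻⁶ C)(-1.53×10⁶ V) = -14.0 J.

-14.0 J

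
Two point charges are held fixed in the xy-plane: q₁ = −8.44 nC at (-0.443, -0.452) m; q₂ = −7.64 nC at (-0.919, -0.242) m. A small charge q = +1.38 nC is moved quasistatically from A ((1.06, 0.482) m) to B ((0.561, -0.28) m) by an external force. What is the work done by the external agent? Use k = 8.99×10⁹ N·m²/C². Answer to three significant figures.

-6.27×10⁻⁸ J

For quasistatic motion the external work equals the change in potential energy: W_ext = qΔV = q(V_B − V_A).
At A: distances to the source charges are 1.77 m, 2.11 m; V_A = Σ kqᵢ/rᵢ = -75.5 V.
At B: distances to the source charges are 1.02 m, 1.48 m; V_B = Σ kqᵢ/rᵢ = -121 V.
ΔV = V_B − V_A = -45.4 V.
W_ext = qΔV = (1.38×10⁻⁹ C)(-45.4 V) = -6.27×10⁻⁸ J.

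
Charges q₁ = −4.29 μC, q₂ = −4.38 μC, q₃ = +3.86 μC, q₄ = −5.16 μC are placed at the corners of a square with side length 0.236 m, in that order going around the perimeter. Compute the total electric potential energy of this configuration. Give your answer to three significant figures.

0.319 J

The assembly work is the sum of pairwise potential energies, U = Σ_{i<j} kqᵢqⱼ/rᵢⱼ.
The four side pairs have separation 0.236 m and the two diagonal pairs 0.334 m.
Summing all 6 pair terms gives U = 0.319 J.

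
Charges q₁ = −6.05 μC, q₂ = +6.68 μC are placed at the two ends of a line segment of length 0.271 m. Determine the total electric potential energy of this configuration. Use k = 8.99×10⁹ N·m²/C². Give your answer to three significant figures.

The work to assemble the configuration equals its total potential energy, U = Σ kqᵢqⱼ/rᵢⱼ over all pairs.
The separation is r = 0.271 m.
U = (-1.34) = -1.34 J.

-1.34 J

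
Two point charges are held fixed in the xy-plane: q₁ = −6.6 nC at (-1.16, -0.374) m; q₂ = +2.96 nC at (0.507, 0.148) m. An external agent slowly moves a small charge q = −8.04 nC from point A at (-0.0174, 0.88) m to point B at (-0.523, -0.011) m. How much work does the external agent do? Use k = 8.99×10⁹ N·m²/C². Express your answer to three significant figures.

4.02×10⁻⁷ J

For quasistatic motion the external work equals the change in potential energy: W_ext = qΔV = q(V_B − V_A).
At A: distances to the source charges are 1.70 m, 0.900 m; V_A = Σ kqᵢ/rᵢ = -5.42 V.
At B: distances to the source charges are 0.733 m, 1.04 m; V_B = Σ kqᵢ/rᵢ = -55.4 V.
ΔV = V_B − V_A = -50.0 V.
W_ext = qΔV = (-8.04×10⁻⁹ C)(-50.0 V) = 4.02×10⁻⁷ J.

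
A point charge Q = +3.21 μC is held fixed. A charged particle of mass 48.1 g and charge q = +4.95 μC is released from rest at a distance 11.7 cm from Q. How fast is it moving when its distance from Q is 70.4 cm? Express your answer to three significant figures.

Only the electrostatic force acts, so mechanical energy is conserved: ½mv² = U₁ − U₂ = kQq(1/r₁ − 1/r₂).
U₁ − U₂ = (8.99×10⁹ N·m²/C²)(3.21×10⁻⁶ C)(4.95×10⁻⁶ C)(1/0.117 − 1/0.704) = 1.02 J.
v = √(2·1.02/0.0481) = 6.51 m/s.

6.51 m/s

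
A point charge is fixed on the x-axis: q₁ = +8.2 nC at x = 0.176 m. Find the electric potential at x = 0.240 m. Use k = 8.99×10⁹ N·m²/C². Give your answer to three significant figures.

The total potential is the scalar sum of each charge's contribution, V = Σ kqᵢ/rᵢ.
V = k[(8.20×10⁻⁹)/(0.0640)] = 1150 V.

1150 V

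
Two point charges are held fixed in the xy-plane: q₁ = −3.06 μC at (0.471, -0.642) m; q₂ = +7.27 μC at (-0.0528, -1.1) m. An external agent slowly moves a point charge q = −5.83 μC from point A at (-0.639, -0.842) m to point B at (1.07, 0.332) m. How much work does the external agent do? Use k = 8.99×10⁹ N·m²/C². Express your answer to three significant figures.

For quasistatic motion the external work equals the change in potential energy: W_ext = qΔV = q(V_B − V_A).
At A: distances to the source charges are 1.13 m, 0.640 m; V_A = Σ kqᵢ/rᵢ = 7.77×10⁴ V.
At B: distances to the source charges are 1.14 m, 1.82 m; V_B = Σ kqᵢ/rᵢ = 1.19×10⁴ V.
ΔV = V_B − V_A = -6.58×10⁴ V.
W_ext = qΔV = (-5.83×10⁻⁶ C)(-6.58×10⁴ V) = 0.384 J.

0.384 J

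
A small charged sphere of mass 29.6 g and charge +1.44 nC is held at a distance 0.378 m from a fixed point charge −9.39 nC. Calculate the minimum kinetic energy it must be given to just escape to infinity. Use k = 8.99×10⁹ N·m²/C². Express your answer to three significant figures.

To just escape, total mechanical energy must reach zero at infinity: ½mv²_min + U = 0, so ½mv²_min = −U = |kQq|/r.
|U| = |kQq|/r = (8.99×10⁹ N·m²/C²)(9.39×10⁻⁹)(1.44×10⁻⁹)/(0.378) = 3.22×10⁻⁷ J.

3.22×10⁻⁷ J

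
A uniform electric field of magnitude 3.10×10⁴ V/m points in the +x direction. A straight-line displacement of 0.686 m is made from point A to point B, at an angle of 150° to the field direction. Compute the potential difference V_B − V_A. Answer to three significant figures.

1.84×10⁴ V

Only the component of displacement along E changes the potential: ΔV = −E·d·cosθ.
ΔV = −(3.10×10⁴ V/m)(0.686 m)cos150° = 1.84×10⁴ V.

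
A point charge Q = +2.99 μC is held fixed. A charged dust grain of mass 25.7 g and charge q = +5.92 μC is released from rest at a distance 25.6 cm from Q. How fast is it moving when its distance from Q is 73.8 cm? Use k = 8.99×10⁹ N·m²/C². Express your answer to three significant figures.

Only the electrostatic force acts, so mechanical energy is conserved: ½mv² = U₁ − U₂ = kQq(1/r₁ − 1/r₂).
U₁ − U₂ = (8.99×10⁹ N·m²/C²)(2.99×10⁻⁶ C)(5.92×10⁻⁶ C)(1/0.256 − 1/0.738) = 0.406 J.
v = √(2·0.406/0.0257) = 5.62 m/s.

5.62 m/s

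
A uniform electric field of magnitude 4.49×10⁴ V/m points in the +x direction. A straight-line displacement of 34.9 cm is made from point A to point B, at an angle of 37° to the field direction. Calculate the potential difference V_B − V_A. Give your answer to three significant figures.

-1.25×10⁴ V

Only the component of displacement along E changes the potential: ΔV = −E·d·cosθ.
ΔV = −(4.49×10⁴ V/m)(0.349 m)cos37° = -1.25×10⁴ V.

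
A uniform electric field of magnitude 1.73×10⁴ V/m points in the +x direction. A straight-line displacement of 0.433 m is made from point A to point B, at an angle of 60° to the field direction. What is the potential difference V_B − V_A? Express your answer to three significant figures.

Only the component of displacement along E changes the potential: ΔV = −E·d·cosθ.
ΔV = −(1.73×10⁴ V/m)(0.433 m)cos60° = -3750 V.

-3750 V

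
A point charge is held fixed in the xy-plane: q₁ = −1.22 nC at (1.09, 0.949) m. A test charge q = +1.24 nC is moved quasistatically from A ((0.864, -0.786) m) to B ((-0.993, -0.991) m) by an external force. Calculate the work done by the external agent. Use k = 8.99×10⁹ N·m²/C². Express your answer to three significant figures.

3.00×10⁻⁹ J

For quasistatic motion the external work equals the change in potential energy: W_ext = qΔV = q(V_B − V_A).
At A: distance to the source charge is 1.75 m; V_A = kq₁/r = -6.27 V.
At B: distance to the source charge is 2.85 m; V_B = kq₁/r = -3.85 V.
ΔV = V_B − V_A = 2.42 V.
W_ext = qΔV = (1.24×10⁻⁹ C)(2.42 V) = 3.00×10⁻⁹ J.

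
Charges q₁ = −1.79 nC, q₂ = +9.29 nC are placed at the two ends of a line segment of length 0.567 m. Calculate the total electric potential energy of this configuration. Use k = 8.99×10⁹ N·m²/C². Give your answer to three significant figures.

-2.64×10⁻⁷ J

The assembly work is the sum of pairwise potential energies, U = Σ_{i<j} kqᵢqⱼ/rᵢⱼ.
The separation is r = 0.567 m.
U = (-2.64×10⁻⁷) = -2.64×10⁻⁷ J.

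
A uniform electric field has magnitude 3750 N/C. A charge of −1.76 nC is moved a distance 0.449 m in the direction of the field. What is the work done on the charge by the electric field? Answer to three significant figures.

The potential change for a displacement 0.449 m in the direction of the field is ΔV = −Ed = -1680 V.
W_field = −qΔV = -2.96×10⁻⁶ J.

-2.96×10⁻⁶ J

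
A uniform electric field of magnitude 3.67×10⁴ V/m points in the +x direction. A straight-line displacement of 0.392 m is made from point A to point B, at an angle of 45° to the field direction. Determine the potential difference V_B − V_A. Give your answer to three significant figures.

Only the component of displacement along E changes the potential: ΔV = −E·d·cosθ.
ΔV = −(3.67×10⁴ V/m)(0.392 m)cos45° = -1.02×10⁴ V.

-1.02×10⁴ V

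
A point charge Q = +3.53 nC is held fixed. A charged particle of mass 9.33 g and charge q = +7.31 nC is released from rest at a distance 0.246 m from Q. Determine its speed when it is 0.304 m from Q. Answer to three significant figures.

6.21×10⁻³ m/s

Only the electrostatic force acts, so mechanical energy is conserved: ½mv² = U₁ − U₂ = kQq(1/r₁ − 1/r₂).
U₁ − U₂ = (8.99×10⁹ N·m²/C²)(3.53×10⁻⁹ C)(7.31×10⁻⁹ C)(1/0.246 − 1/0.304) = 1.80×10⁻⁷ J.
v = √(2·1.80×10⁻⁷/9.33×10⁻³) = 6.21×10⁻³ m/s.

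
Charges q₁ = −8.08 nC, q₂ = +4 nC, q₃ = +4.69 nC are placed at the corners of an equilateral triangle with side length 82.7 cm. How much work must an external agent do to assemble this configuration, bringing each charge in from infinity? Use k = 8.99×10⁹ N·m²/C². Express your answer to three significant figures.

-5.59×10⁻⁷ J

The work to assemble the configuration equals its total potential energy, U = Σ kqᵢqⱼ/rᵢⱼ over all pairs.
All three pair separations equal the side length, 0.827 m.
U = (-3.51×10⁻⁷) + (-4.12×10⁻⁷) + (2.04×10⁻⁷) = -5.59×10⁻⁷ J.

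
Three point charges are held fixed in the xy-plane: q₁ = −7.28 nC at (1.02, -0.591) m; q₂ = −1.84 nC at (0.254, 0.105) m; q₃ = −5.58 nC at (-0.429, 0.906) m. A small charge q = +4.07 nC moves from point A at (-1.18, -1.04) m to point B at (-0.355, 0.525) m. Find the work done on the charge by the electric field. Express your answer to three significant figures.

The work done by the electric force is W_field = −ΔU = −q(V_B − V_A) = q(V_A − V_B).
At A: distances to the source charges are 2.25 m, 1.84 m, 2.09 m; V_A = Σ kqᵢ/rᵢ = -62.2 V.
At B: distances to the source charges are 1.77 m, 0.740 m, 0.388 m; V_B = Σ kqᵢ/rᵢ = -189 V.
ΔV = V_B − V_A = -126 V.
W_field = −qΔV = −(4.07×10⁻⁹ C)(-126 V) = 5.14×10⁻⁷ J.

5.14×10⁻⁷ J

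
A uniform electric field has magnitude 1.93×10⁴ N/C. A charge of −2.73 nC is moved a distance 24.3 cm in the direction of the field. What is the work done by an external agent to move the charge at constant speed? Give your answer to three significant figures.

1.28×10⁻⁵ J

The potential change for a displacement 24.3 cm in the direction of the field is ΔV = −Ed = -4690 V.
W_ext = qΔV = 1.28×10⁻⁵ J.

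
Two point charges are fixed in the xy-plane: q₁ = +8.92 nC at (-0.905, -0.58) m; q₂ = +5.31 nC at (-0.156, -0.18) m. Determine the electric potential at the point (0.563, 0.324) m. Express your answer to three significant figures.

101 V

The total potential is the scalar sum of each charge's contribution, V = Σ kqᵢ/rᵢ.
Distances from the field point to each charge: r₁ = 1.72 m, r₂ = 0.878 m.
V = k[(8.92×10⁻⁹)/(1.72) + (5.31×10⁻⁹)/(0.878)] = 101 V.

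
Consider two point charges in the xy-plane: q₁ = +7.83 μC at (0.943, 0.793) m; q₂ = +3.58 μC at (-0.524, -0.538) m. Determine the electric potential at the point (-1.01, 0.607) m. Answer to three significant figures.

The total potential is the scalar sum of each charge's contribution, V = Σ kqᵢ/rᵢ.
Distances from the field point to each charge: r₁ = 1.96 m, r₂ = 1.24 m.
V = k[(7.83×10⁻⁶)/(1.96) + (3.58×10⁻⁶)/(1.24)] = 6.18×10⁴ V.

6.18×10⁴ V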